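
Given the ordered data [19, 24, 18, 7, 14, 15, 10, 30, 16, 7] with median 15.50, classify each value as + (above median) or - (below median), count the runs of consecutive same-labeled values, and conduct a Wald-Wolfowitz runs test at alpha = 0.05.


Step 1: Compute median = 15.50; label A = above, B = below.
Labels in order: AAABBBBAAB  (n_A = 5, n_B = 5)
Step 2: Count runs R = 4.
Step 3: Under H0 (random ordering), E[R] = 2*n_A*n_B/(n_A+n_B) + 1 = 2*5*5/10 + 1 = 6.0000.
        Var[R] = 2*n_A*n_B*(2*n_A*n_B - n_A - n_B) / ((n_A+n_B)^2 * (n_A+n_B-1)) = 2000/900 = 2.2222.
        SD[R] = 1.4907.
Step 4: Continuity-corrected z = (R + 0.5 - E[R]) / SD[R] = (4 + 0.5 - 6.0000) / 1.4907 = -1.0062.
Step 5: Two-sided p-value via normal approximation = 2*(1 - Phi(|z|)) = 0.314305.
Step 6: alpha = 0.05. fail to reject H0.

R = 4, z = -1.0062, p = 0.314305, fail to reject H0.


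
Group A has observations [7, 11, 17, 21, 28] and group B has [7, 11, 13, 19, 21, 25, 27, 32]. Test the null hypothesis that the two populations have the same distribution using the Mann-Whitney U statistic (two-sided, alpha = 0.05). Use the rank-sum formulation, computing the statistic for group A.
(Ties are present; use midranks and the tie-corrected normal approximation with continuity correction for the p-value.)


Step 1: Combine and sort all 13 observations; assign midranks.
sorted (value, group): (7,X), (7,Y), (11,X), (11,Y), (13,Y), (17,X), (19,Y), (21,X), (21,Y), (25,Y), (27,Y), (28,X), (32,Y)
ranks: 7->1.5, 7->1.5, 11->3.5, 11->3.5, 13->5, 17->6, 19->7, 21->8.5, 21->8.5, 25->10, 27->11, 28->12, 32->13
Step 2: Rank sum for X: R1 = 1.5 + 3.5 + 6 + 8.5 + 12 = 31.5.
Step 3: U_X = R1 - n1(n1+1)/2 = 31.5 - 5*6/2 = 31.5 - 15 = 16.5.
       U_Y = n1*n2 - U_X = 40 - 16.5 = 23.5.
Step 4: Ties are present, so use the tie-corrected normal approximation (with continuity correction) for the p-value.
Step 5: p-value = 0.659230; compare to alpha = 0.05. fail to reject H0.

U_X = 16.5, p = 0.659230, fail to reject H0 at alpha = 0.05.


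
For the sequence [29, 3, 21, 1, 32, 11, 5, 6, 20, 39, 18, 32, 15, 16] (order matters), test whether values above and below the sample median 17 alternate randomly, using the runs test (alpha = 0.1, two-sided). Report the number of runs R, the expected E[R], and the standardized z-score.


Step 1: Compute median = 17; label A = above, B = below.
Labels in order: ABABABBBAAAABB  (n_A = 7, n_B = 7)
Step 2: Count runs R = 8.
Step 3: Under H0 (random ordering), E[R] = 2*n_A*n_B/(n_A+n_B) + 1 = 2*7*7/14 + 1 = 8.0000.
        Var[R] = 2*n_A*n_B*(2*n_A*n_B - n_A - n_B) / ((n_A+n_B)^2 * (n_A+n_B-1)) = 8232/2548 = 3.2308.
        SD[R] = 1.7974.
Step 4: R = E[R], so z = 0 with no continuity correction.
Step 5: Two-sided p-value via normal approximation = 2*(1 - Phi(|z|)) = 1.000000.
Step 6: alpha = 0.1. fail to reject H0.

R = 8, z = 0.0000, p = 1.000000, fail to reject H0.


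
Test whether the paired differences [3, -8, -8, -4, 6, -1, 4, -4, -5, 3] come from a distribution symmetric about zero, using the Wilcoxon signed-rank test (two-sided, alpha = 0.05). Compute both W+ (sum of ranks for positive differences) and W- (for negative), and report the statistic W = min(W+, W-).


Step 1: Drop any zero differences (none here) and take |d_i|.
|d| = [3, 8, 8, 4, 6, 1, 4, 4, 5, 3]
Step 2: Midrank |d_i| (ties get averaged ranks).
ranks: |3|->2.5, |8|->9.5, |8|->9.5, |4|->5, |6|->8, |1|->1, |4|->5, |4|->5, |5|->7, |3|->2.5
Step 3: Attach original signs; sum ranks with positive sign and with negative sign.
W+ = 2.5 + 8 + 5 + 2.5 = 18
W- = 9.5 + 9.5 + 5 + 1 + 5 + 7 = 37
(Check: W+ + W- = 55 should equal n(n+1)/2 = 55.)
Step 4: Test statistic W = min(W+, W-) = 18.
Step 5: Ties in |d|, so use the tie-corrected normal approximation.
        E[W] = n(n+1)/4 = 10*11/4 = 27.5.
        Tie groups: |d|=3 (t=2), |d|=4 (t=3), |d|=8 (t=2); sum(t^3 - t) = 36.
        Var[W] = n(n+1)(2n+1)/24 - sum(t^3-t)/48 = 2310/24 - 36/48 = 95.5.
        z = (W - E[W]) / sqrt(Var[W]) = (18 - 27.5) / 9.7724 = -0.9721.
        Two-sided p = 2*Phi(z) = 0.330989.
Step 6: alpha = 0.05. fail to reject H0.

W+ = 18, W- = 37, W = min = 18, p = 0.330989, fail to reject H0.


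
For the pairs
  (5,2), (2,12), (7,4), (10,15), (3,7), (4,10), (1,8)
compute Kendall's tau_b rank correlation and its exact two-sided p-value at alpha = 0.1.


Step 1: Enumerate the 21 unordered pairs (i,j) with i<j and classify each by sign(x_j-x_i) * sign(y_j-y_i).
  (1,2):dx=-3,dy=+10->D; (1,3):dx=+2,dy=+2->C; (1,4):dx=+5,dy=+13->C; (1,5):dx=-2,dy=+5->D
  (1,6):dx=-1,dy=+8->D; (1,7):dx=-4,dy=+6->D; (2,3):dx=+5,dy=-8->D; (2,4):dx=+8,dy=+3->C
  (2,5):dx=+1,dy=-5->D; (2,6):dx=+2,dy=-2->D; (2,7):dx=-1,dy=-4->C; (3,4):dx=+3,dy=+11->C
  (3,5):dx=-4,dy=+3->D; (3,6):dx=-3,dy=+6->D; (3,7):dx=-6,dy=+4->D; (4,5):dx=-7,dy=-8->C
  (4,6):dx=-6,dy=-5->C; (4,7):dx=-9,dy=-7->C; (5,6):dx=+1,dy=+3->C; (5,7):dx=-2,dy=+1->D
  (6,7):dx=-3,dy=-2->C
Step 2: C = 10, D = 11, total pairs = 21.
Step 3: tau = (C - D)/(n(n-1)/2) = (10 - 11)/21 = -0.047619.
Step 4: Exact two-sided p-value (enumerate n! = 5040 permutations of y under H0): p = 1.000000.
Step 5: alpha = 0.1. fail to reject H0.

tau_b = -0.0476 (C=10, D=11), p = 1.000000, fail to reject H0.


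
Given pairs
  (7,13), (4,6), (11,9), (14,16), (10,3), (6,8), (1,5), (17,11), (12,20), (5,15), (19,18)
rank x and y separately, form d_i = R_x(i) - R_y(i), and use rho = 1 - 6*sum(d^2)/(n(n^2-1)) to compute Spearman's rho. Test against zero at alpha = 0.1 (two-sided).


Step 1: Rank x and y separately (midranks; no ties here).
rank(x): 7->5, 4->2, 11->7, 14->9, 10->6, 6->4, 1->1, 17->10, 12->8, 5->3, 19->11
rank(y): 13->7, 6->3, 9->5, 16->9, 3->1, 8->4, 5->2, 11->6, 20->11, 15->8, 18->10
Step 2: d_i = R_x(i) - R_y(i); compute d_i^2.
  (5-7)^2=4, (2-3)^2=1, (7-5)^2=4, (9-9)^2=0, (6-1)^2=25, (4-4)^2=0, (1-2)^2=1, (10-6)^2=16, (8-11)^2=9, (3-8)^2=25, (11-10)^2=1
sum(d^2) = 86.
Step 3: rho = 1 - 6*86 / (11*(11^2 - 1)) = 1 - 516/1320 = 0.609091.
Step 4: Under H0, t = rho * sqrt((n-2)/(1-rho^2)) = 2.3040 ~ t(9).
Step 5: Two-sided p-value from the t-distribution with 9 df = 0.046696.
Step 6: alpha = 0.1. reject H0.

rho = 0.6091, p = 0.046696, reject H0 at alpha = 0.1.


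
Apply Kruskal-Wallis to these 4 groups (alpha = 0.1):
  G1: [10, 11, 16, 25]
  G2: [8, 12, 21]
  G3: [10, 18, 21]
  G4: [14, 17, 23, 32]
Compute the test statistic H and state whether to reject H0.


Step 1: Combine all N = 14 observations and assign midranks.
sorted (value, group, rank): (8,G2,1), (10,G1,2.5), (10,G3,2.5), (11,G1,4), (12,G2,5), (14,G4,6), (16,G1,7), (17,G4,8), (18,G3,9), (21,G2,10.5), (21,G3,10.5), (23,G4,12), (25,G1,13), (32,G4,14)
Step 2: Sum ranks within each group.
R_1 = 26.5 (n_1 = 4)
R_2 = 16.5 (n_2 = 3)
R_3 = 22 (n_3 = 3)
R_4 = 40 (n_4 = 4)
Step 3: H = 12/(N(N+1)) * sum(R_i^2/n_i) - 3(N+1)
     = 12/(14*15) * (26.5^2/4 + 16.5^2/3 + 22^2/3 + 40^2/4) - 3*15
     = 0.057143 * 827.646 - 45
     = 2.294048.
Step 4: Ties present; correction factor C = 1 - 12/(14^3 - 14) = 0.995604. Corrected H = 2.294048 / 0.995604 = 2.304176.
Step 5: Under H0, H ~ chi^2(3); p-value = 0.511721.
Step 6: alpha = 0.1. fail to reject H0.

H = 2.3042, df = 3, p = 0.511721, fail to reject H0.


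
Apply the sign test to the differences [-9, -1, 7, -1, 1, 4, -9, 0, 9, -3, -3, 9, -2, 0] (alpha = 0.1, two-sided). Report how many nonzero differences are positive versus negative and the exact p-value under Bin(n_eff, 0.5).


Step 1: Discard zero differences. Original n = 14; n_eff = number of nonzero differences = 12.
Nonzero differences (with sign): -9, -1, +7, -1, +1, +4, -9, +9, -3, -3, +9, -2
Step 2: Count signs: positive = 5, negative = 7.
Step 3: Under H0: P(positive) = 0.5, so the number of positives S ~ Bin(12, 0.5).
Step 4: Two-sided exact p-value = sum of Bin(12,0.5) probabilities at or below the observed probability = 0.774414.
Step 5: alpha = 0.1. fail to reject H0.

n_eff = 12, pos = 5, neg = 7, p = 0.774414, fail to reject H0.


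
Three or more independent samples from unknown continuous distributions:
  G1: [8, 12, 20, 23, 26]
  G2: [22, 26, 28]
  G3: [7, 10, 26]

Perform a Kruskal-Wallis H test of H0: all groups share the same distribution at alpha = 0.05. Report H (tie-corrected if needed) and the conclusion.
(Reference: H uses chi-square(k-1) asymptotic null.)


Step 1: Combine all N = 11 observations and assign midranks.
sorted (value, group, rank): (7,G3,1), (8,G1,2), (10,G3,3), (12,G1,4), (20,G1,5), (22,G2,6), (23,G1,7), (26,G1,9), (26,G2,9), (26,G3,9), (28,G2,11)
Step 2: Sum ranks within each group.
R_1 = 27 (n_1 = 5)
R_2 = 26 (n_2 = 3)
R_3 = 13 (n_3 = 3)
Step 3: H = 12/(N(N+1)) * sum(R_i^2/n_i) - 3(N+1)
     = 12/(11*12) * (27^2/5 + 26^2/3 + 13^2/3) - 3*12
     = 0.090909 * 427.467 - 36
     = 2.860606.
Step 4: Ties present; correction factor C = 1 - 24/(11^3 - 11) = 0.981818. Corrected H = 2.860606 / 0.981818 = 2.913580.
Step 5: Under H0, H ~ chi^2(2); p-value = 0.232983.
Step 6: alpha = 0.05. fail to reject H0.

H = 2.9136, df = 2, p = 0.232983, fail to reject H0.


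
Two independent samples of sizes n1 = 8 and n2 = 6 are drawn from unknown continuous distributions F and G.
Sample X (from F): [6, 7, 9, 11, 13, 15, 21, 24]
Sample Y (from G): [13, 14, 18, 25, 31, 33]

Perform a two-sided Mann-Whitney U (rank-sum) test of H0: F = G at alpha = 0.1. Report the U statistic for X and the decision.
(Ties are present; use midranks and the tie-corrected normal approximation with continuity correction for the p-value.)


Step 1: Combine and sort all 14 observations; assign midranks.
sorted (value, group): (6,X), (7,X), (9,X), (11,X), (13,X), (13,Y), (14,Y), (15,X), (18,Y), (21,X), (24,X), (25,Y), (31,Y), (33,Y)
ranks: 6->1, 7->2, 9->3, 11->4, 13->5.5, 13->5.5, 14->7, 15->8, 18->9, 21->10, 24->11, 25->12, 31->13, 33->14
Step 2: Rank sum for X: R1 = 1 + 2 + 3 + 4 + 5.5 + 8 + 10 + 11 = 44.5.
Step 3: U_X = R1 - n1(n1+1)/2 = 44.5 - 8*9/2 = 44.5 - 36 = 8.5.
       U_Y = n1*n2 - U_X = 48 - 8.5 = 39.5.
Step 4: Ties are present, so use the tie-corrected normal approximation (with continuity correction) for the p-value.
Step 5: p-value = 0.052547; compare to alpha = 0.1. reject H0.

U_X = 8.5, p = 0.052547, reject H0 at alpha = 0.1.


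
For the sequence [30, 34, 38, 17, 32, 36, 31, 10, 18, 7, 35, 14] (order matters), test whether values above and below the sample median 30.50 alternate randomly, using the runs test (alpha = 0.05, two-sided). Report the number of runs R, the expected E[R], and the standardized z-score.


Step 1: Compute median = 30.50; label A = above, B = below.
Labels in order: BAABAAABBBAB  (n_A = 6, n_B = 6)
Step 2: Count runs R = 7.
Step 3: Under H0 (random ordering), E[R] = 2*n_A*n_B/(n_A+n_B) + 1 = 2*6*6/12 + 1 = 7.0000.
        Var[R] = 2*n_A*n_B*(2*n_A*n_B - n_A - n_B) / ((n_A+n_B)^2 * (n_A+n_B-1)) = 4320/1584 = 2.7273.
        SD[R] = 1.6514.
Step 4: R = E[R], so z = 0 with no continuity correction.
Step 5: Two-sided p-value via normal approximation = 2*(1 - Phi(|z|)) = 1.000000.
Step 6: alpha = 0.05. fail to reject H0.

R = 7, z = 0.0000, p = 1.000000, fail to reject H0.


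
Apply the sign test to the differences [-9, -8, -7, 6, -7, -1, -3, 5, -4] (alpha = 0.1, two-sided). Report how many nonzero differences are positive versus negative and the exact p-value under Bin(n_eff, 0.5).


Step 1: Discard zero differences. Original n = 9; n_eff = number of nonzero differences = 9.
Nonzero differences (with sign): -9, -8, -7, +6, -7, -1, -3, +5, -4
Step 2: Count signs: positive = 2, negative = 7.
Step 3: Under H0: P(positive) = 0.5, so the number of positives S ~ Bin(9, 0.5).
Step 4: Two-sided exact p-value = sum of Bin(9,0.5) probabilities at or below the observed probability = 0.179688.
Step 5: alpha = 0.1. fail to reject H0.

n_eff = 9, pos = 2, neg = 7, p = 0.179688, fail to reject H0.


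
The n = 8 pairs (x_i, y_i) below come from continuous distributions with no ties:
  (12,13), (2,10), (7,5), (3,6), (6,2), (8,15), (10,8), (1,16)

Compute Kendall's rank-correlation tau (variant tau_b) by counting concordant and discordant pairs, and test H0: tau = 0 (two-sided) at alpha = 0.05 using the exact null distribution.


Step 1: Enumerate the 28 unordered pairs (i,j) with i<j and classify each by sign(x_j-x_i) * sign(y_j-y_i).
  (1,2):dx=-10,dy=-3->C; (1,3):dx=-5,dy=-8->C; (1,4):dx=-9,dy=-7->C; (1,5):dx=-6,dy=-11->C
  (1,6):dx=-4,dy=+2->D; (1,7):dx=-2,dy=-5->C; (1,8):dx=-11,dy=+3->D; (2,3):dx=+5,dy=-5->D
  (2,4):dx=+1,dy=-4->D; (2,5):dx=+4,dy=-8->D; (2,6):dx=+6,dy=+5->C; (2,7):dx=+8,dy=-2->D
  (2,8):dx=-1,dy=+6->D; (3,4):dx=-4,dy=+1->D; (3,5):dx=-1,dy=-3->C; (3,6):dx=+1,dy=+10->C
  (3,7):dx=+3,dy=+3->C; (3,8):dx=-6,dy=+11->D; (4,5):dx=+3,dy=-4->D; (4,6):dx=+5,dy=+9->C
  (4,7):dx=+7,dy=+2->C; (4,8):dx=-2,dy=+10->D; (5,6):dx=+2,dy=+13->C; (5,7):dx=+4,dy=+6->C
  (5,8):dx=-5,dy=+14->D; (6,7):dx=+2,dy=-7->D; (6,8):dx=-7,dy=+1->D; (7,8):dx=-9,dy=+8->D
Step 2: C = 13, D = 15, total pairs = 28.
Step 3: tau = (C - D)/(n(n-1)/2) = (13 - 15)/28 = -0.071429.
Step 4: Exact two-sided p-value (enumerate n! = 40320 permutations of y under H0): p = 0.904861.
Step 5: alpha = 0.05. fail to reject H0.

tau_b = -0.0714 (C=13, D=15), p = 0.904861, fail to reject H0.


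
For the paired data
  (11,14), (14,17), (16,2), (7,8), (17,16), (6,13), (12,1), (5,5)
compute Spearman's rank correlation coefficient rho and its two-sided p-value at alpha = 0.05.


Step 1: Rank x and y separately (midranks; no ties here).
rank(x): 11->4, 14->6, 16->7, 7->3, 17->8, 6->2, 12->5, 5->1
rank(y): 14->6, 17->8, 2->2, 8->4, 16->7, 13->5, 1->1, 5->3
Step 2: d_i = R_x(i) - R_y(i); compute d_i^2.
  (4-6)^2=4, (6-8)^2=4, (7-2)^2=25, (3-4)^2=1, (8-7)^2=1, (2-5)^2=9, (5-1)^2=16, (1-3)^2=4
sum(d^2) = 64.
Step 3: rho = 1 - 6*64 / (8*(8^2 - 1)) = 1 - 384/504 = 0.238095.
Step 4: Under H0, t = rho * sqrt((n-2)/(1-rho^2)) = 0.6005 ~ t(6).
Step 5: Two-sided p-value from the t-distribution with 6 df = 0.570156.
Step 6: alpha = 0.05. fail to reject H0.

rho = 0.2381, p = 0.570156, fail to reject H0 at alpha = 0.05.


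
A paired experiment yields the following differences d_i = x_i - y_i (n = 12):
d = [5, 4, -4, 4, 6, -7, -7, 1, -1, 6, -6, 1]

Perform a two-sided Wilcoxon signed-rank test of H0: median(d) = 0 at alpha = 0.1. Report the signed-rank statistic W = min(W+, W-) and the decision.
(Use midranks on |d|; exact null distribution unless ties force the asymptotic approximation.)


Step 1: Drop any zero differences (none here) and take |d_i|.
|d| = [5, 4, 4, 4, 6, 7, 7, 1, 1, 6, 6, 1]
Step 2: Midrank |d_i| (ties get averaged ranks).
ranks: |5|->7, |4|->5, |4|->5, |4|->5, |6|->9, |7|->11.5, |7|->11.5, |1|->2, |1|->2, |6|->9, |6|->9, |1|->2
Step 3: Attach original signs; sum ranks with positive sign and with negative sign.
W+ = 7 + 5 + 5 + 9 + 2 + 9 + 2 = 39
W- = 5 + 11.5 + 11.5 + 2 + 9 = 39
(Check: W+ + W- = 78 should equal n(n+1)/2 = 78.)
Step 4: Test statistic W = min(W+, W-) = 39.
Step 5: Ties in |d|, so use the tie-corrected normal approximation.
        E[W] = n(n+1)/4 = 12*13/4 = 39.
        Tie groups: |d|=1 (t=3), |d|=4 (t=3), |d|=6 (t=3), |d|=7 (t=2); sum(t^3 - t) = 78.
        Var[W] = n(n+1)(2n+1)/24 - sum(t^3-t)/48 = 3900/24 - 78/48 = 160.875.
        z = (W - E[W]) / sqrt(Var[W]) = (39 - 39) / 12.6837 = 0.0000.
        Two-sided p = 2*Phi(z) = 1.000000.
Step 6: alpha = 0.1. fail to reject H0.

W+ = 39, W- = 39, W = min = 39, p = 1.000000, fail to reject H0.


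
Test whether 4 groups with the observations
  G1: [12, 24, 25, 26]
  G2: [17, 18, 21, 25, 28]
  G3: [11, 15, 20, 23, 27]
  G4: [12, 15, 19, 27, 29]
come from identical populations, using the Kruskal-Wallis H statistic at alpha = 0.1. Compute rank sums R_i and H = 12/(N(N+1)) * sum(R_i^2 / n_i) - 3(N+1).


Step 1: Combine all N = 19 observations and assign midranks.
sorted (value, group, rank): (11,G3,1), (12,G1,2.5), (12,G4,2.5), (15,G3,4.5), (15,G4,4.5), (17,G2,6), (18,G2,7), (19,G4,8), (20,G3,9), (21,G2,10), (23,G3,11), (24,G1,12), (25,G1,13.5), (25,G2,13.5), (26,G1,15), (27,G3,16.5), (27,G4,16.5), (28,G2,18), (29,G4,19)
Step 2: Sum ranks within each group.
R_1 = 43 (n_1 = 4)
R_2 = 54.5 (n_2 = 5)
R_3 = 42 (n_3 = 5)
R_4 = 50.5 (n_4 = 5)
Step 3: H = 12/(N(N+1)) * sum(R_i^2/n_i) - 3(N+1)
     = 12/(19*20) * (43^2/4 + 54.5^2/5 + 42^2/5 + 50.5^2/5) - 3*20
     = 0.031579 * 1919.15 - 60
     = 0.604737.
Step 4: Ties present; correction factor C = 1 - 24/(19^3 - 19) = 0.996491. Corrected H = 0.604737 / 0.996491 = 0.606866.
Step 5: Under H0, H ~ chi^2(3); p-value = 0.894859.
Step 6: alpha = 0.1. fail to reject H0.

H = 0.6069, df = 3, p = 0.894859, fail to reject H0.


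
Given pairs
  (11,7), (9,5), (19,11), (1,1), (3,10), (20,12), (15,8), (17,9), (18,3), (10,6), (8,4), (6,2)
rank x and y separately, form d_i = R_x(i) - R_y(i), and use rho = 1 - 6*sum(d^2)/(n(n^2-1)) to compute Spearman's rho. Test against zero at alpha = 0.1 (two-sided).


Step 1: Rank x and y separately (midranks; no ties here).
rank(x): 11->7, 9->5, 19->11, 1->1, 3->2, 20->12, 15->8, 17->9, 18->10, 10->6, 8->4, 6->3
rank(y): 7->7, 5->5, 11->11, 1->1, 10->10, 12->12, 8->8, 9->9, 3->3, 6->6, 4->4, 2->2
Step 2: d_i = R_x(i) - R_y(i); compute d_i^2.
  (7-7)^2=0, (5-5)^2=0, (11-11)^2=0, (1-1)^2=0, (2-10)^2=64, (12-12)^2=0, (8-8)^2=0, (9-9)^2=0, (10-3)^2=49, (6-6)^2=0, (4-4)^2=0, (3-2)^2=1
sum(d^2) = 114.
Step 3: rho = 1 - 6*114 / (12*(12^2 - 1)) = 1 - 684/1716 = 0.601399.
Step 4: Under H0, t = rho * sqrt((n-2)/(1-rho^2)) = 2.3804 ~ t(10).
Step 5: Two-sided p-value from the t-distribution with 10 df = 0.038588.
Step 6: alpha = 0.1. reject H0.

rho = 0.6014, p = 0.038588, reject H0 at alpha = 0.1.


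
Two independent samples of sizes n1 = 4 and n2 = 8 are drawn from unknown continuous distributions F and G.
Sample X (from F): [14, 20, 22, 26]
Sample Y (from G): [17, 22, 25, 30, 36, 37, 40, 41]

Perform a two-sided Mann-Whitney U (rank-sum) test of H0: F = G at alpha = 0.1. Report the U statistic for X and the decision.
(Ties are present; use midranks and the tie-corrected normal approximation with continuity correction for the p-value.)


Step 1: Combine and sort all 12 observations; assign midranks.
sorted (value, group): (14,X), (17,Y), (20,X), (22,X), (22,Y), (25,Y), (26,X), (30,Y), (36,Y), (37,Y), (40,Y), (41,Y)
ranks: 14->1, 17->2, 20->3, 22->4.5, 22->4.5, 25->6, 26->7, 30->8, 36->9, 37->10, 40->11, 41->12
Step 2: Rank sum for X: R1 = 1 + 3 + 4.5 + 7 = 15.5.
Step 3: U_X = R1 - n1(n1+1)/2 = 15.5 - 4*5/2 = 15.5 - 10 = 5.5.
       U_Y = n1*n2 - U_X = 32 - 5.5 = 26.5.
Step 4: Ties are present, so use the tie-corrected normal approximation (with continuity correction) for the p-value.
Step 5: p-value = 0.088869; compare to alpha = 0.1. reject H0.

U_X = 5.5, p = 0.088869, reject H0 at alpha = 0.1.


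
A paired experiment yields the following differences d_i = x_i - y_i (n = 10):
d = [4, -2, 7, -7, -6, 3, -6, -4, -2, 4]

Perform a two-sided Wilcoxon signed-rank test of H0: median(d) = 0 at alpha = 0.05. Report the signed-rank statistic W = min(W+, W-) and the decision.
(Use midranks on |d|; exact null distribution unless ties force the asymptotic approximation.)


Step 1: Drop any zero differences (none here) and take |d_i|.
|d| = [4, 2, 7, 7, 6, 3, 6, 4, 2, 4]
Step 2: Midrank |d_i| (ties get averaged ranks).
ranks: |4|->5, |2|->1.5, |7|->9.5, |7|->9.5, |6|->7.5, |3|->3, |6|->7.5, |4|->5, |2|->1.5, |4|->5
Step 3: Attach original signs; sum ranks with positive sign and with negative sign.
W+ = 5 + 9.5 + 3 + 5 = 22.5
W- = 1.5 + 9.5 + 7.5 + 7.5 + 5 + 1.5 = 32.5
(Check: W+ + W- = 55 should equal n(n+1)/2 = 55.)
Step 4: Test statistic W = min(W+, W-) = 22.5.
Step 5: Ties in |d|, so use the tie-corrected normal approximation.
        E[W] = n(n+1)/4 = 10*11/4 = 27.5.
        Tie groups: |d|=2 (t=2), |d|=4 (t=3), |d|=6 (t=2), |d|=7 (t=2); sum(t^3 - t) = 42.
        Var[W] = n(n+1)(2n+1)/24 - sum(t^3-t)/48 = 2310/24 - 42/48 = 95.375.
        z = (W - E[W]) / sqrt(Var[W]) = (22.5 - 27.5) / 9.7660 = -0.5120.
        Two-sided p = 2*Phi(z) = 0.608665.
Step 6: alpha = 0.05. fail to reject H0.

W+ = 22.5, W- = 32.5, W = min = 22.5, p = 0.608665, fail to reject H0.


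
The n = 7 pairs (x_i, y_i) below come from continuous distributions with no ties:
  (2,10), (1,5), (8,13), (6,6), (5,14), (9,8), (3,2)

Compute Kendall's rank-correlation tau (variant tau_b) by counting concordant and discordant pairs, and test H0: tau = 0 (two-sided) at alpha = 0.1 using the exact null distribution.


Step 1: Enumerate the 21 unordered pairs (i,j) with i<j and classify each by sign(x_j-x_i) * sign(y_j-y_i).
  (1,2):dx=-1,dy=-5->C; (1,3):dx=+6,dy=+3->C; (1,4):dx=+4,dy=-4->D; (1,5):dx=+3,dy=+4->C
  (1,6):dx=+7,dy=-2->D; (1,7):dx=+1,dy=-8->D; (2,3):dx=+7,dy=+8->C; (2,4):dx=+5,dy=+1->C
  (2,5):dx=+4,dy=+9->C; (2,6):dx=+8,dy=+3->C; (2,7):dx=+2,dy=-3->D; (3,4):dx=-2,dy=-7->C
  (3,5):dx=-3,dy=+1->D; (3,6):dx=+1,dy=-5->D; (3,7):dx=-5,dy=-11->C; (4,5):dx=-1,dy=+8->D
  (4,6):dx=+3,dy=+2->C; (4,7):dx=-3,dy=-4->C; (5,6):dx=+4,dy=-6->D; (5,7):dx=-2,dy=-12->C
  (6,7):dx=-6,dy=-6->C
Step 2: C = 13, D = 8, total pairs = 21.
Step 3: tau = (C - D)/(n(n-1)/2) = (13 - 8)/21 = 0.238095.
Step 4: Exact two-sided p-value (enumerate n! = 5040 permutations of y under H0): p = 0.561905.
Step 5: alpha = 0.1. fail to reject H0.

tau_b = 0.2381 (C=13, D=8), p = 0.561905, fail to reject H0.


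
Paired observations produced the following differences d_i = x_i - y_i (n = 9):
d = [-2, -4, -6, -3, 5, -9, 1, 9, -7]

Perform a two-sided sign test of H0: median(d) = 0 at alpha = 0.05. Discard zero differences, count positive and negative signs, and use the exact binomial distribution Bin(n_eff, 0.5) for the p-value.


Step 1: Discard zero differences. Original n = 9; n_eff = number of nonzero differences = 9.
Nonzero differences (with sign): -2, -4, -6, -3, +5, -9, +1, +9, -7
Step 2: Count signs: positive = 3, negative = 6.
Step 3: Under H0: P(positive) = 0.5, so the number of positives S ~ Bin(9, 0.5).
Step 4: Two-sided exact p-value = sum of Bin(9,0.5) probabilities at or below the observed probability = 0.507812.
Step 5: alpha = 0.05. fail to reject H0.

n_eff = 9, pos = 3, neg = 6, p = 0.507812, fail to reject H0.


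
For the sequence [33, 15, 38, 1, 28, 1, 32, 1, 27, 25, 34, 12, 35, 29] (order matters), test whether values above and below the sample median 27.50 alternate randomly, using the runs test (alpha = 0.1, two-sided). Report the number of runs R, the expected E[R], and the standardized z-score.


Step 1: Compute median = 27.50; label A = above, B = below.
Labels in order: ABABABABBBABAA  (n_A = 7, n_B = 7)
Step 2: Count runs R = 11.
Step 3: Under H0 (random ordering), E[R] = 2*n_A*n_B/(n_A+n_B) + 1 = 2*7*7/14 + 1 = 8.0000.
        Var[R] = 2*n_A*n_B*(2*n_A*n_B - n_A - n_B) / ((n_A+n_B)^2 * (n_A+n_B-1)) = 8232/2548 = 3.2308.
        SD[R] = 1.7974.
Step 4: Continuity-corrected z = (R - 0.5 - E[R]) / SD[R] = (11 - 0.5 - 8.0000) / 1.7974 = 1.3909.
Step 5: Two-sided p-value via normal approximation = 2*(1 - Phi(|z|)) = 0.164264.
Step 6: alpha = 0.1. fail to reject H0.

R = 11, z = 1.3909, p = 0.164264, fail to reject H0.


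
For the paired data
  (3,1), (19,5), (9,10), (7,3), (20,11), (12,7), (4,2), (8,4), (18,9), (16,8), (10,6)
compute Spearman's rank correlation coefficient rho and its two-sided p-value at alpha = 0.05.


Step 1: Rank x and y separately (midranks; no ties here).
rank(x): 3->1, 19->10, 9->5, 7->3, 20->11, 12->7, 4->2, 8->4, 18->9, 16->8, 10->6
rank(y): 1->1, 5->5, 10->10, 3->3, 11->11, 7->7, 2->2, 4->4, 9->9, 8->8, 6->6
Step 2: d_i = R_x(i) - R_y(i); compute d_i^2.
  (1-1)^2=0, (10-5)^2=25, (5-10)^2=25, (3-3)^2=0, (11-11)^2=0, (7-7)^2=0, (2-2)^2=0, (4-4)^2=0, (9-9)^2=0, (8-8)^2=0, (6-6)^2=0
sum(d^2) = 50.
Step 3: rho = 1 - 6*50 / (11*(11^2 - 1)) = 1 - 300/1320 = 0.772727.
Step 4: Under H0, t = rho * sqrt((n-2)/(1-rho^2)) = 3.6522 ~ t(9).
Step 5: Two-sided p-value from the t-distribution with 9 df = 0.005299.
Step 6: alpha = 0.05. reject H0.

rho = 0.7727, p = 0.005299, reject H0 at alpha = 0.05.


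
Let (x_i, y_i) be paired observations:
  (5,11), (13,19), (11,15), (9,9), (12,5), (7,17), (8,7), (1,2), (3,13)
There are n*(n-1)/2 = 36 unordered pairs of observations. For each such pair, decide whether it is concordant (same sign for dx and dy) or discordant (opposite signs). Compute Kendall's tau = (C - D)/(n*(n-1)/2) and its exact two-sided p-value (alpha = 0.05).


Step 1: Enumerate the 36 unordered pairs (i,j) with i<j and classify each by sign(x_j-x_i) * sign(y_j-y_i).
  (1,2):dx=+8,dy=+8->C; (1,3):dx=+6,dy=+4->C; (1,4):dx=+4,dy=-2->D; (1,5):dx=+7,dy=-6->D
  (1,6):dx=+2,dy=+6->C; (1,7):dx=+3,dy=-4->D; (1,8):dx=-4,dy=-9->C; (1,9):dx=-2,dy=+2->D
  (2,3):dx=-2,dy=-4->C; (2,4):dx=-4,dy=-10->C; (2,5):dx=-1,dy=-14->C; (2,6):dx=-6,dy=-2->C
  (2,7):dx=-5,dy=-12->C; (2,8):dx=-12,dy=-17->C; (2,9):dx=-10,dy=-6->C; (3,4):dx=-2,dy=-6->C
  (3,5):dx=+1,dy=-10->D; (3,6):dx=-4,dy=+2->D; (3,7):dx=-3,dy=-8->C; (3,8):dx=-10,dy=-13->C
  (3,9):dx=-8,dy=-2->C; (4,5):dx=+3,dy=-4->D; (4,6):dx=-2,dy=+8->D; (4,7):dx=-1,dy=-2->C
  (4,8):dx=-8,dy=-7->C; (4,9):dx=-6,dy=+4->D; (5,6):dx=-5,dy=+12->D; (5,7):dx=-4,dy=+2->D
  (5,8):dx=-11,dy=-3->C; (5,9):dx=-9,dy=+8->D; (6,7):dx=+1,dy=-10->D; (6,8):dx=-6,dy=-15->C
  (6,9):dx=-4,dy=-4->C; (7,8):dx=-7,dy=-5->C; (7,9):dx=-5,dy=+6->D; (8,9):dx=+2,dy=+11->C
Step 2: C = 22, D = 14, total pairs = 36.
Step 3: tau = (C - D)/(n(n-1)/2) = (22 - 14)/36 = 0.222222.
Step 4: Exact two-sided p-value (enumerate n! = 362880 permutations of y under H0): p = 0.476709.
Step 5: alpha = 0.05. fail to reject H0.

tau_b = 0.2222 (C=22, D=14), p = 0.476709, fail to reject H0.


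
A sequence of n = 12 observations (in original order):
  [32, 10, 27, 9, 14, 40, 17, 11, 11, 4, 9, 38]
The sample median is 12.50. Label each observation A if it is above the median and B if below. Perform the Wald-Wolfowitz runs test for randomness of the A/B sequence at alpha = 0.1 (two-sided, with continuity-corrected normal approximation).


Step 1: Compute median = 12.50; label A = above, B = below.
Labels in order: ABABAAABBBBA  (n_A = 6, n_B = 6)
Step 2: Count runs R = 7.
Step 3: Under H0 (random ordering), E[R] = 2*n_A*n_B/(n_A+n_B) + 1 = 2*6*6/12 + 1 = 7.0000.
        Var[R] = 2*n_A*n_B*(2*n_A*n_B - n_A - n_B) / ((n_A+n_B)^2 * (n_A+n_B-1)) = 4320/1584 = 2.7273.
        SD[R] = 1.6514.
Step 4: R = E[R], so z = 0 with no continuity correction.
Step 5: Two-sided p-value via normal approximation = 2*(1 - Phi(|z|)) = 1.000000.
Step 6: alpha = 0.1. fail to reject H0.

R = 7, z = 0.0000, p = 1.000000, fail to reject H0.


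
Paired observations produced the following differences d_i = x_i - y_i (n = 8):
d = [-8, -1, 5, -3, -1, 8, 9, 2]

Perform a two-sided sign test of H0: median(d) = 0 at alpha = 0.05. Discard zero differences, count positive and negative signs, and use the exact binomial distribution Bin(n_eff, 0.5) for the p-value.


Step 1: Discard zero differences. Original n = 8; n_eff = number of nonzero differences = 8.
Nonzero differences (with sign): -8, -1, +5, -3, -1, +8, +9, +2
Step 2: Count signs: positive = 4, negative = 4.
Step 3: Under H0: P(positive) = 0.5, so the number of positives S ~ Bin(8, 0.5).
Step 4: Two-sided exact p-value = sum of Bin(8,0.5) probabilities at or below the observed probability = 1.000000.
Step 5: alpha = 0.05. fail to reject H0.

n_eff = 8, pos = 4, neg = 4, p = 1.000000, fail to reject H0.


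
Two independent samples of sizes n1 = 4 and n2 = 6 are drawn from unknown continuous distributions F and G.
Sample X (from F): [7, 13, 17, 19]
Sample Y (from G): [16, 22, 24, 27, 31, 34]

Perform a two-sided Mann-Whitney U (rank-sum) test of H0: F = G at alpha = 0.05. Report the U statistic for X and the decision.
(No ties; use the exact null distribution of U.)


Step 1: Combine and sort all 10 observations; assign midranks.
sorted (value, group): (7,X), (13,X), (16,Y), (17,X), (19,X), (22,Y), (24,Y), (27,Y), (31,Y), (34,Y)
ranks: 7->1, 13->2, 16->3, 17->4, 19->5, 22->6, 24->7, 27->8, 31->9, 34->10
Step 2: Rank sum for X: R1 = 1 + 2 + 4 + 5 = 12.
Step 3: U_X = R1 - n1(n1+1)/2 = 12 - 4*5/2 = 12 - 10 = 2.
       U_Y = n1*n2 - U_X = 24 - 2 = 22.
Step 4: No ties, so the exact null distribution of U (based on enumerating the C(10,4) = 210 equally likely rank assignments) gives the two-sided p-value.
Step 5: p-value = 0.038095; compare to alpha = 0.05. reject H0.

U_X = 2, p = 0.038095, reject H0 at alpha = 0.05.


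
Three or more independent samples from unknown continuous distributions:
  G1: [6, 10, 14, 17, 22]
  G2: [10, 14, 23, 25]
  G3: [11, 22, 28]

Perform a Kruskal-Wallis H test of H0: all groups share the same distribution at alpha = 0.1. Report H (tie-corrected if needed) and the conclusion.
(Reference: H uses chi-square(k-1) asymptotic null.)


Step 1: Combine all N = 12 observations and assign midranks.
sorted (value, group, rank): (6,G1,1), (10,G1,2.5), (10,G2,2.5), (11,G3,4), (14,G1,5.5), (14,G2,5.5), (17,G1,7), (22,G1,8.5), (22,G3,8.5), (23,G2,10), (25,G2,11), (28,G3,12)
Step 2: Sum ranks within each group.
R_1 = 24.5 (n_1 = 5)
R_2 = 29 (n_2 = 4)
R_3 = 24.5 (n_3 = 3)
Step 3: H = 12/(N(N+1)) * sum(R_i^2/n_i) - 3(N+1)
     = 12/(12*13) * (24.5^2/5 + 29^2/4 + 24.5^2/3) - 3*13
     = 0.076923 * 530.383 - 39
     = 1.798718.
Step 4: Ties present; correction factor C = 1 - 18/(12^3 - 12) = 0.989510. Corrected H = 1.798718 / 0.989510 = 1.817786.
Step 5: Under H0, H ~ chi^2(2); p-value = 0.402970.
Step 6: alpha = 0.1. fail to reject H0.

H = 1.8178, df = 2, p = 0.402970, fail to reject H0.


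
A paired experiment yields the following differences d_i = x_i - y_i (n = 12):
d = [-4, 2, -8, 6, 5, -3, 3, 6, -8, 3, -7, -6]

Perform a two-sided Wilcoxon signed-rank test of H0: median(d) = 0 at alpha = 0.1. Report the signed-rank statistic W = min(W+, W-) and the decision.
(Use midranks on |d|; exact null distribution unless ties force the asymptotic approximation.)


Step 1: Drop any zero differences (none here) and take |d_i|.
|d| = [4, 2, 8, 6, 5, 3, 3, 6, 8, 3, 7, 6]
Step 2: Midrank |d_i| (ties get averaged ranks).
ranks: |4|->5, |2|->1, |8|->11.5, |6|->8, |5|->6, |3|->3, |3|->3, |6|->8, |8|->11.5, |3|->3, |7|->10, |6|->8
Step 3: Attach original signs; sum ranks with positive sign and with negative sign.
W+ = 1 + 8 + 6 + 3 + 8 + 3 = 29
W- = 5 + 11.5 + 3 + 11.5 + 10 + 8 = 49
(Check: W+ + W- = 78 should equal n(n+1)/2 = 78.)
Step 4: Test statistic W = min(W+, W-) = 29.
Step 5: Ties in |d|, so use the tie-corrected normal approximation.
        E[W] = n(n+1)/4 = 12*13/4 = 39.
        Tie groups: |d|=3 (t=3), |d|=6 (t=3), |d|=8 (t=2); sum(t^3 - t) = 54.
        Var[W] = n(n+1)(2n+1)/24 - sum(t^3-t)/48 = 3900/24 - 54/48 = 161.375.
        z = (W - E[W]) / sqrt(Var[W]) = (29 - 39) / 12.7033 = -0.7872.
        Two-sided p = 2*Phi(z) = 0.431168.
Step 6: alpha = 0.1. fail to reject H0.

W+ = 29, W- = 49, W = min = 29, p = 0.431168, fail to reject H0.


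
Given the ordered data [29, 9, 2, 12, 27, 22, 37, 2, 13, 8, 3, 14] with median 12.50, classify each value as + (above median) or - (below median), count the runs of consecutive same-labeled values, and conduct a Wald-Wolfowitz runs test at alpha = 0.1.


Step 1: Compute median = 12.50; label A = above, B = below.
Labels in order: ABBBAAABABBA  (n_A = 6, n_B = 6)
Step 2: Count runs R = 7.
Step 3: Under H0 (random ordering), E[R] = 2*n_A*n_B/(n_A+n_B) + 1 = 2*6*6/12 + 1 = 7.0000.
        Var[R] = 2*n_A*n_B*(2*n_A*n_B - n_A - n_B) / ((n_A+n_B)^2 * (n_A+n_B-1)) = 4320/1584 = 2.7273.
        SD[R] = 1.6514.
Step 4: R = E[R], so z = 0 with no continuity correction.
Step 5: Two-sided p-value via normal approximation = 2*(1 - Phi(|z|)) = 1.000000.
Step 6: alpha = 0.1. fail to reject H0.

R = 7, z = 0.0000, p = 1.000000, fail to reject H0.


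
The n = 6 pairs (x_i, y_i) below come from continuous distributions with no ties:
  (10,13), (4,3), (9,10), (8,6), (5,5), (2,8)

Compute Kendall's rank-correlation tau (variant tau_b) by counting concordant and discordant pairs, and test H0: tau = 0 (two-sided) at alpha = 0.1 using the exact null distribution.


Step 1: Enumerate the 15 unordered pairs (i,j) with i<j and classify each by sign(x_j-x_i) * sign(y_j-y_i).
  (1,2):dx=-6,dy=-10->C; (1,3):dx=-1,dy=-3->C; (1,4):dx=-2,dy=-7->C; (1,5):dx=-5,dy=-8->C
  (1,6):dx=-8,dy=-5->C; (2,3):dx=+5,dy=+7->C; (2,4):dx=+4,dy=+3->C; (2,5):dx=+1,dy=+2->C
  (2,6):dx=-2,dy=+5->D; (3,4):dx=-1,dy=-4->C; (3,5):dx=-4,dy=-5->C; (3,6):dx=-7,dy=-2->C
  (4,5):dx=-3,dy=-1->C; (4,6):dx=-6,dy=+2->D; (5,6):dx=-3,dy=+3->D
Step 2: C = 12, D = 3, total pairs = 15.
Step 3: tau = (C - D)/(n(n-1)/2) = (12 - 3)/15 = 0.600000.
Step 4: Exact two-sided p-value (enumerate n! = 720 permutations of y under H0): p = 0.136111.
Step 5: alpha = 0.1. fail to reject H0.

tau_b = 0.6000 (C=12, D=3), p = 0.136111, fail to reject H0.


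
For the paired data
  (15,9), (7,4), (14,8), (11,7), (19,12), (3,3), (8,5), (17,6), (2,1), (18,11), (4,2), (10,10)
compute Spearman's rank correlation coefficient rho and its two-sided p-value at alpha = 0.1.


Step 1: Rank x and y separately (midranks; no ties here).
rank(x): 15->9, 7->4, 14->8, 11->7, 19->12, 3->2, 8->5, 17->10, 2->1, 18->11, 4->3, 10->6
rank(y): 9->9, 4->4, 8->8, 7->7, 12->12, 3->3, 5->5, 6->6, 1->1, 11->11, 2->2, 10->10
Step 2: d_i = R_x(i) - R_y(i); compute d_i^2.
  (9-9)^2=0, (4-4)^2=0, (8-8)^2=0, (7-7)^2=0, (12-12)^2=0, (2-3)^2=1, (5-5)^2=0, (10-6)^2=16, (1-1)^2=0, (11-11)^2=0, (3-2)^2=1, (6-10)^2=16
sum(d^2) = 34.
Step 3: rho = 1 - 6*34 / (12*(12^2 - 1)) = 1 - 204/1716 = 0.881119.
Step 4: Under H0, t = rho * sqrt((n-2)/(1-rho^2)) = 5.8921 ~ t(10).
Step 5: Two-sided p-value from the t-distribution with 10 df = 0.000153.
Step 6: alpha = 0.1. reject H0.

rho = 0.8811, p = 0.000153, reject H0 at alpha = 0.1.


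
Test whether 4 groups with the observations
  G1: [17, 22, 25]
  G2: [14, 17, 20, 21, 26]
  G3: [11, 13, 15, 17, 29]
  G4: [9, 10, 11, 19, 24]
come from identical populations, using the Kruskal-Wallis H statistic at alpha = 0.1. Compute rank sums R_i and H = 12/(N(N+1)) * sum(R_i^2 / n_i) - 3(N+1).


Step 1: Combine all N = 18 observations and assign midranks.
sorted (value, group, rank): (9,G4,1), (10,G4,2), (11,G3,3.5), (11,G4,3.5), (13,G3,5), (14,G2,6), (15,G3,7), (17,G1,9), (17,G2,9), (17,G3,9), (19,G4,11), (20,G2,12), (21,G2,13), (22,G1,14), (24,G4,15), (25,G1,16), (26,G2,17), (29,G3,18)
Step 2: Sum ranks within each group.
R_1 = 39 (n_1 = 3)
R_2 = 57 (n_2 = 5)
R_3 = 42.5 (n_3 = 5)
R_4 = 32.5 (n_4 = 5)
Step 3: H = 12/(N(N+1)) * sum(R_i^2/n_i) - 3(N+1)
     = 12/(18*19) * (39^2/3 + 57^2/5 + 42.5^2/5 + 32.5^2/5) - 3*19
     = 0.035088 * 1729.3 - 57
     = 3.677193.
Step 4: Ties present; correction factor C = 1 - 30/(18^3 - 18) = 0.994840. Corrected H = 3.677193 / 0.994840 = 3.696266.
Step 5: Under H0, H ~ chi^2(3); p-value = 0.296185.
Step 6: alpha = 0.1. fail to reject H0.

H = 3.6963, df = 3, p = 0.296185, fail to reject H0.


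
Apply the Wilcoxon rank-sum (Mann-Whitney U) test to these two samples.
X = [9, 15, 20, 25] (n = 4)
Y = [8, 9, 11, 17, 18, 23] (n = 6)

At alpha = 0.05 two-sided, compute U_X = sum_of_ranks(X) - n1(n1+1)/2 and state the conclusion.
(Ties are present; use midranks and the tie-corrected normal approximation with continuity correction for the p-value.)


Step 1: Combine and sort all 10 observations; assign midranks.
sorted (value, group): (8,Y), (9,X), (9,Y), (11,Y), (15,X), (17,Y), (18,Y), (20,X), (23,Y), (25,X)
ranks: 8->1, 9->2.5, 9->2.5, 11->4, 15->5, 17->6, 18->7, 20->8, 23->9, 25->10
Step 2: Rank sum for X: R1 = 2.5 + 5 + 8 + 10 = 25.5.
Step 3: U_X = R1 - n1(n1+1)/2 = 25.5 - 4*5/2 = 25.5 - 10 = 15.5.
       U_Y = n1*n2 - U_X = 24 - 15.5 = 8.5.
Step 4: Ties are present, so use the tie-corrected normal approximation (with continuity correction) for the p-value.
Step 5: p-value = 0.521166; compare to alpha = 0.05. fail to reject H0.

U_X = 15.5, p = 0.521166, fail to reject H0 at alpha = 0.05.


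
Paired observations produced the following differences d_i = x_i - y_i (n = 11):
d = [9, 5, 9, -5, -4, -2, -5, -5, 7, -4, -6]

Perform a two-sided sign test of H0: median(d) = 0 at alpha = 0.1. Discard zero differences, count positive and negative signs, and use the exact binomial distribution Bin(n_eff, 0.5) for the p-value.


Step 1: Discard zero differences. Original n = 11; n_eff = number of nonzero differences = 11.
Nonzero differences (with sign): +9, +5, +9, -5, -4, -2, -5, -5, +7, -4, -6
Step 2: Count signs: positive = 4, negative = 7.
Step 3: Under H0: P(positive) = 0.5, so the number of positives S ~ Bin(11, 0.5).
Step 4: Two-sided exact p-value = sum of Bin(11,0.5) probabilities at or below the observed probability = 0.548828.
Step 5: alpha = 0.1. fail to reject H0.

n_eff = 11, pos = 4, neg = 7, p = 0.548828, fail to reject H0.


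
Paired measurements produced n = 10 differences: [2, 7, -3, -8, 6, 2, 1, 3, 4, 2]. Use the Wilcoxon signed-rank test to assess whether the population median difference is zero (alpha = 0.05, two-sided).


Step 1: Drop any zero differences (none here) and take |d_i|.
|d| = [2, 7, 3, 8, 6, 2, 1, 3, 4, 2]
Step 2: Midrank |d_i| (ties get averaged ranks).
ranks: |2|->3, |7|->9, |3|->5.5, |8|->10, |6|->8, |2|->3, |1|->1, |3|->5.5, |4|->7, |2|->3
Step 3: Attach original signs; sum ranks with positive sign and with negative sign.
W+ = 3 + 9 + 8 + 3 + 1 + 5.5 + 7 + 3 = 39.5
W- = 5.5 + 10 = 15.5
(Check: W+ + W- = 55 should equal n(n+1)/2 = 55.)
Step 4: Test statistic W = min(W+, W-) = 15.5.
Step 5: Ties in |d|, so use the tie-corrected normal approximation.
        E[W] = n(n+1)/4 = 10*11/4 = 27.5.
        Tie groups: |d|=2 (t=3), |d|=3 (t=2); sum(t^3 - t) = 30.
        Var[W] = n(n+1)(2n+1)/24 - sum(t^3-t)/48 = 2310/24 - 30/48 = 95.625.
        z = (W - E[W]) / sqrt(Var[W]) = (15.5 - 27.5) / 9.7788 = -1.2271.
        Two-sided p = 2*Phi(z) = 0.219768.
Step 6: alpha = 0.05. fail to reject H0.

W+ = 39.5, W- = 15.5, W = min = 15.5, p = 0.219768, fail to reject H0.


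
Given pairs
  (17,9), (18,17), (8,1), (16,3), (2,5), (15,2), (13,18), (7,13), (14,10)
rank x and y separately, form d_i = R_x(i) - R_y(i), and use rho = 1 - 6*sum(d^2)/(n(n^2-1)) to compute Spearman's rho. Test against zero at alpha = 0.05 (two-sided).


Step 1: Rank x and y separately (midranks; no ties here).
rank(x): 17->8, 18->9, 8->3, 16->7, 2->1, 15->6, 13->4, 7->2, 14->5
rank(y): 9->5, 17->8, 1->1, 3->3, 5->4, 2->2, 18->9, 13->7, 10->6
Step 2: d_i = R_x(i) - R_y(i); compute d_i^2.
  (8-5)^2=9, (9-8)^2=1, (3-1)^2=4, (7-3)^2=16, (1-4)^2=9, (6-2)^2=16, (4-9)^2=25, (2-7)^2=25, (5-6)^2=1
sum(d^2) = 106.
Step 3: rho = 1 - 6*106 / (9*(9^2 - 1)) = 1 - 636/720 = 0.116667.
Step 4: Under H0, t = rho * sqrt((n-2)/(1-rho^2)) = 0.3108 ~ t(7).
Step 5: Two-sided p-value from the t-distribution with 7 df = 0.765008.
Step 6: alpha = 0.05. fail to reject H0.

rho = 0.1167, p = 0.765008, fail to reject H0 at alpha = 0.05.


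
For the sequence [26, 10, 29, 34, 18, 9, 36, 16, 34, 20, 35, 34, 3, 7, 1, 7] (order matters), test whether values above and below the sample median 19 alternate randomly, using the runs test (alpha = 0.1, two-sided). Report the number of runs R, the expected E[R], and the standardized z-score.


Step 1: Compute median = 19; label A = above, B = below.
Labels in order: ABAABBABAAAABBBB  (n_A = 8, n_B = 8)
Step 2: Count runs R = 8.
Step 3: Under H0 (random ordering), E[R] = 2*n_A*n_B/(n_A+n_B) + 1 = 2*8*8/16 + 1 = 9.0000.
        Var[R] = 2*n_A*n_B*(2*n_A*n_B - n_A - n_B) / ((n_A+n_B)^2 * (n_A+n_B-1)) = 14336/3840 = 3.7333.
        SD[R] = 1.9322.
Step 4: Continuity-corrected z = (R + 0.5 - E[R]) / SD[R] = (8 + 0.5 - 9.0000) / 1.9322 = -0.2588.
Step 5: Two-sided p-value via normal approximation = 2*(1 - Phi(|z|)) = 0.795809.
Step 6: alpha = 0.1. fail to reject H0.

R = 8, z = -0.2588, p = 0.795809, fail to reject H0.


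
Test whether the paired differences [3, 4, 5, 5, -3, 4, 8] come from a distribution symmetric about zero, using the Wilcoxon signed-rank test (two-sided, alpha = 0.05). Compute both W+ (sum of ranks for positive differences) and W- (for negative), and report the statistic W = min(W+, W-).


Step 1: Drop any zero differences (none here) and take |d_i|.
|d| = [3, 4, 5, 5, 3, 4, 8]
Step 2: Midrank |d_i| (ties get averaged ranks).
ranks: |3|->1.5, |4|->3.5, |5|->5.5, |5|->5.5, |3|->1.5, |4|->3.5, |8|->7
Step 3: Attach original signs; sum ranks with positive sign and with negative sign.
W+ = 1.5 + 3.5 + 5.5 + 5.5 + 3.5 + 7 = 26.5
W- = 1.5 = 1.5
(Check: W+ + W- = 28 should equal n(n+1)/2 = 28.)
Step 4: Test statistic W = min(W+, W-) = 1.5.
Step 5: Ties in |d|, so use the tie-corrected normal approximation.
        E[W] = n(n+1)/4 = 7*8/4 = 14.
        Tie groups: |d|=3 (t=2), |d|=4 (t=2), |d|=5 (t=2); sum(t^3 - t) = 18.
        Var[W] = n(n+1)(2n+1)/24 - sum(t^3-t)/48 = 840/24 - 18/48 = 34.625.
        z = (W - E[W]) / sqrt(Var[W]) = (1.5 - 14) / 5.8843 = -2.1243.
        Two-sided p = 2*Phi(z) = 0.033645.
Step 6: alpha = 0.05. reject H0.

W+ = 26.5, W- = 1.5, W = min = 1.5, p = 0.033645, reject H0.
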